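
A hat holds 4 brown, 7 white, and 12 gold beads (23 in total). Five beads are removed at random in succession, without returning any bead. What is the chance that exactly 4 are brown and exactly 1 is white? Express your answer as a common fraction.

Unordered draws without replacement: count favorable combinations over C(23,5).
Favorable = C(4,4) · C(7,1) · C(12,0) = 7; total = C(23,5) = 33649.
P = 7/33649 = 1/4807 ≈ 0.0002.

1/4807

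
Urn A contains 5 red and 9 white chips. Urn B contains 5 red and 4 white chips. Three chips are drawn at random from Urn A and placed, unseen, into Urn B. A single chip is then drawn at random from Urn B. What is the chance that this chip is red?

Condition on how many of the transferred chips are red (from Urn A: 5 red of 14; then Urn B has 12 total).
  0 red: C(5,0)C(9,3)/C(14,3) = 3/13; then P = 5/12
  1 red: C(5,1)C(9,2)/C(14,3) = 45/91; then P = 6/12
  2 red: C(5,2)C(9,1)/C(14,3) = 45/182; then P = 7/12
  3 red: C(5,3)C(9,0)/C(14,3) = 5/182; then P = 8/12
P(red from Urn B) = 85/168 ≈ 0.5060.

85/168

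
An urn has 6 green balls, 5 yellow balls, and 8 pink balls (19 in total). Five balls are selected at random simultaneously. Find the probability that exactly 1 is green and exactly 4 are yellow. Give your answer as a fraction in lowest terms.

5/1938

Unordered draws without replacement: count favorable combinations over C(19,5).
Favorable = C(6,1) · C(5,4) · C(8,0) = 30; total = C(19,5) = 11628.
P = 30/11628 = 5/1938 ≈ 0.0026.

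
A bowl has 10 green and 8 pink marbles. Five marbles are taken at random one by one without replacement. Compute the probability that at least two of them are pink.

79/102

Sum the hypergeometric tail for j = 2,…,5 pink marbles.
Favorable = C(8,2)·C(10,3) + C(8,3)·C(10,2) + C(8,4)·C(10,1) + C(8,5)·C(10,0) = 6636; total = C(18,5) = 8568.
P = 6636/8568 = 79/102 ≈ 0.7745.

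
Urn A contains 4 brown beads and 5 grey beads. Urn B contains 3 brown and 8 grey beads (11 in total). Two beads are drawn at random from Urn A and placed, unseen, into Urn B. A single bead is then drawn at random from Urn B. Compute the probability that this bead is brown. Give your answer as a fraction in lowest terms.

Condition on how many of the transferred beads are brown (from Urn A: 4 brown of 9; then Urn B has 13 total).
  0 brown: C(4,0)C(5,2)/C(9,2) = 5/18; then P = 3/13
  1 brown: C(4,1)C(5,1)/C(9,2) = 5/9; then P = 4/13
  2 brown: C(4,2)C(5,0)/C(9,2) = 1/6; then P = 5/13
P(brown from Urn B) = 35/117 ≈ 0.2991.

35/117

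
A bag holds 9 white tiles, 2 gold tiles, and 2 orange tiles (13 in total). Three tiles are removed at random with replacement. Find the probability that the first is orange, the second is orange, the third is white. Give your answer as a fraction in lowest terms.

36/2197

Multiply the conditional probability of each draw in order, with replacement (the composition resets each draw).
P = (2/13) · (2/13) · (9/13) = 36/2197 ≈ 0.0164.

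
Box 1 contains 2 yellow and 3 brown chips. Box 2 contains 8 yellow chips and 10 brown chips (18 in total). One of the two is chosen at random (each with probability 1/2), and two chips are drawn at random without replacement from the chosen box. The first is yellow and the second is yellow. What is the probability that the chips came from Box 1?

153/433

P(E | Box 1) = 1/10; P(E | Box 2) = 28/153.
P(E) = 1/2·1/10 + 1/2·28/153 = 433/3060.
By Bayes' rule, P(Box 1 | E) = 1/20 / 433/3060 = 153/433 ≈ 0.3533.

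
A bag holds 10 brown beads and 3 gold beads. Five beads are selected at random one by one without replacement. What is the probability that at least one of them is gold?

115/143

Use the complement: P(at least one gold) = 1 − P(no gold).
P(none) = C(10,5)/C(13,5) = 252/1287.
So P = 1 − 252/1287 = 115/143 ≈ 0.8042.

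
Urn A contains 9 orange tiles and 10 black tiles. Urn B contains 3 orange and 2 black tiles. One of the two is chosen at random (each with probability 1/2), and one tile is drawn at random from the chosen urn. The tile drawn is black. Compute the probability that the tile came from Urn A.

25/44

P(black | Urn A) = 10/19; P(black | Urn B) = 2/5.
P(black) = 1/2·10/19 + 1/2·2/5 = 44/95.
By Bayes' rule, P(Urn A | black) = 5/19 / 44/95 = 25/44 ≈ 0.5682.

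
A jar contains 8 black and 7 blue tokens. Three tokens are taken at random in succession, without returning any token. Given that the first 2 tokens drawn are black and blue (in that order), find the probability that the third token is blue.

6/13

After removing 1 black, 1 blue, the jar has 6 blue out of 13 remaining.
P(third is blue | given) = 6/13 ≈ 0.4615.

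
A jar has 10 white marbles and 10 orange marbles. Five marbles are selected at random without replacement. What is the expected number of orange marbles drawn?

5/2

By linearity of expectation, E[X] = Σ P(draw i is orange); by symmetry each draw (even without replacement) has P(orange) = 10/20.
E[X] = 5 · 10/20 = 5/2 ≈ 2.5000.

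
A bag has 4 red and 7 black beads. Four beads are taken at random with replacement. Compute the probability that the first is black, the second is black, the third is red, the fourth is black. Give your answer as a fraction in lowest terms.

Multiply the conditional probability of each draw in order, with replacement (the composition resets each draw).
P = (7/11) · (7/11) · (4/11) · (7/11) = 1372/14641 ≈ 0.0937.

1372/14641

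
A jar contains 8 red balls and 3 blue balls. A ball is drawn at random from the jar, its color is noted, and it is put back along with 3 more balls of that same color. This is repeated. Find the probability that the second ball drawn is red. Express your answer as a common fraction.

Condition on the first draw. If first is red (prob 8/11), second-red has prob (11)/(14); if not (prob 3/11), it has prob 8/(14).
P = (8/11)·(11/14) + (3/11)·(8/14) = 8/11 ≈ 0.7273.

8/11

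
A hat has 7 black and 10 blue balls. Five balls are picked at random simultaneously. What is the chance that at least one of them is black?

212/221

Use the complement: P(at least one black) = 1 − P(no black).
P(none) = C(10,5)/C(17,5) = 252/6188.
So P = 1 − 252/6188 = 212/221 ≈ 0.9593.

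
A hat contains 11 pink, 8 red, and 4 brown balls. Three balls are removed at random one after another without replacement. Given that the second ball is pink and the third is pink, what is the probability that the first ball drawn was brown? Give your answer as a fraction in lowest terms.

4/21

P(first=brown and the second ball is pink and the third is pink) = (4/23)·(11/22)·(10/21) = 20/483.
P(E) = Σ over first color = 15/161 + 40/483 + 20/483 = 5/23.
By Bayes, P(first=brown | E) = 20/483 / 5/23 = 4/21 ≈ 0.1905.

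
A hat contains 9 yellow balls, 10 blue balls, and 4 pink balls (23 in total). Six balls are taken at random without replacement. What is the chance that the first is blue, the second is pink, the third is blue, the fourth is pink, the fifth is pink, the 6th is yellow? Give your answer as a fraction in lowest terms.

Multiply the conditional probability of each draw in order, without replacement, so each draw removes one from its color and from the total.
P = (10/23) · (4/22) · (9/21) · (3/20) · (2/19) · (9/18) = 9/33649 ≈ 0.0003.

9/33649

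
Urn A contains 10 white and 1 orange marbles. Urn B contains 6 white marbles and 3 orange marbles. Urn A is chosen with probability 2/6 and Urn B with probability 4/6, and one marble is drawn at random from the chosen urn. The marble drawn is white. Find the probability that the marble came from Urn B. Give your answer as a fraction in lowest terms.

22/37

P(white | Urn A) = 10/11; P(white | Urn B) = 2/3.
P(white) = 1/3·10/11 + 2/3·2/3 = 74/99.
By Bayes' rule, P(Urn B | white) = 4/9 / 74/99 = 22/37 ≈ 0.5946.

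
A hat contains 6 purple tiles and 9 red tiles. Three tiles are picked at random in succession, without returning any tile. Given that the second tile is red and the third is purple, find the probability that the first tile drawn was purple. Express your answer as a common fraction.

5/13

P(first=purple and the second tile is red and the third is purple) = (6/15)·(9/14)·(5/13) = 9/91.
P(E) = Σ over first color = 9/91 + 72/455 = 9/35.
By Bayes, P(first=purple | E) = 9/91 / 9/35 = 5/13 ≈ 0.3846.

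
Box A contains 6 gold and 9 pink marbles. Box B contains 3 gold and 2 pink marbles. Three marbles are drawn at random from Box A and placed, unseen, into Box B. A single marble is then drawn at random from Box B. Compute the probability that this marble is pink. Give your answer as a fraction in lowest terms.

Condition on how many of the transferred marbles are pink (from Box A: 9 pink of 15; then Box B has 8 total).
  0 pink: C(9,0)C(6,3)/C(15,3) = 4/91; then P = 2/8
  1 pink: C(9,1)C(6,2)/C(15,3) = 27/91; then P = 3/8
  2 pink: C(9,2)C(6,1)/C(15,3) = 216/455; then P = 4/8
  3 pink: C(9,3)C(6,0)/C(15,3) = 12/65; then P = 5/8
P(pink from Box B) = 19/40 ≈ 0.4750.

19/40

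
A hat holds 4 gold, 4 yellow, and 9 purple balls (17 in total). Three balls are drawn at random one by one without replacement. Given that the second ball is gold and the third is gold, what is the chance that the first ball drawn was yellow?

4/15

P(first=yellow and the second ball is gold and the third is gold) = (4/17)·(4/16)·(3/15) = 1/85.
P(E) = Σ over first color = 1/170 + 1/85 + 9/340 = 3/68.
By Bayes, P(first=yellow | E) = 1/85 / 3/68 = 4/15 ≈ 0.2667.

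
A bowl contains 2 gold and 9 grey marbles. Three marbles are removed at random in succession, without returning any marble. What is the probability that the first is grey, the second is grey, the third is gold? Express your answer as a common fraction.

Multiply the conditional probability of each draw in order, without replacement, so each draw removes one from its color and from the total.
P = (9/11) · (8/10) · (2/9) = 8/55 ≈ 0.1455.

8/55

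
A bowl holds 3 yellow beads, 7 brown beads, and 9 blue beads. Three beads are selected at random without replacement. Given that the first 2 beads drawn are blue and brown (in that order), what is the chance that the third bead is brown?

After removing 1 brown, 1 blue, the bowl has 6 brown out of 17 remaining.
P(third is brown | given) = 6/17 ≈ 0.3529.

6/17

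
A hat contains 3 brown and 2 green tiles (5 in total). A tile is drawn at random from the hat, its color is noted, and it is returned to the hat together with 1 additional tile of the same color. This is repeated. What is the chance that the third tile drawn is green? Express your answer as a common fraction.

2/5

Sum over the four possibilities for the first two draws (green/not-green each), tracking how the green count and total change by +1 per draw.
P(third is green) = 2/5 ≈ 0.4000. (In a Pólya urn every draw has the same marginal probability 2/5.)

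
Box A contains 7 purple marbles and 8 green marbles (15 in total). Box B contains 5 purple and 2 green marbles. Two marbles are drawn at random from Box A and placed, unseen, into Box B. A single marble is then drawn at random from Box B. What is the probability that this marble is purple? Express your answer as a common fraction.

Condition on how many of the transferred marbles are purple (from Box A: 7 purple of 15; then Box B has 9 total).
  0 purple: C(7,0)C(8,2)/C(15,2) = 4/15; then P = 5/9
  1 purple: C(7,1)C(8,1)/C(15,2) = 8/15; then P = 6/9
  2 purple: C(7,2)C(8,0)/C(15,2) = 1/5; then P = 7/9
P(purple from Box B) = 89/135 ≈ 0.6593.

89/135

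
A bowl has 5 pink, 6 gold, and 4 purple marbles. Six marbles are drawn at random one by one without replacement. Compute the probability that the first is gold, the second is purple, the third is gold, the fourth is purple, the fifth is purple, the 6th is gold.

Multiply the conditional probability of each draw in order, without replacement, so each draw removes one from its color and from the total.
P = (6/15) · (4/14) · (5/13) · (3/12) · (2/11) · (4/10) = 4/5005 ≈ 0.0008.

4/5005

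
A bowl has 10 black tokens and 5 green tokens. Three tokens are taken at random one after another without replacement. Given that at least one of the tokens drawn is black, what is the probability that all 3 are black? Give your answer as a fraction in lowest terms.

P(all 3 black) = C(10,3)/C(15,3) = 24/91; P(at least one black) = 1 − C(5,3)/C(15,3) = 89/91.
Since 'all 3 black' ⊆ 'at least one black', P(all 3 | at least one) = 24/91 / 89/91 = 24/89 ≈ 0.2697.

24/89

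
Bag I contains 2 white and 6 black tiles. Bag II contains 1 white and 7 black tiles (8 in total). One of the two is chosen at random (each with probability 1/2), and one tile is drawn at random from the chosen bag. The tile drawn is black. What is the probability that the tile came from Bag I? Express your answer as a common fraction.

P(black | Bag I) = 3/4; P(black | Bag II) = 7/8.
P(black) = 1/2·3/4 + 1/2·7/8 = 13/16.
By Bayes' rule, P(Bag I | black) = 3/8 / 13/16 = 6/13 ≈ 0.4615.

6/13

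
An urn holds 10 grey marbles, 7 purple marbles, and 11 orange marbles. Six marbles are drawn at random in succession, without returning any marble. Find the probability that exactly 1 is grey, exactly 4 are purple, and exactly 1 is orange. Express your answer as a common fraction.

55/5382

Unordered draws without replacement: count favorable combinations over C(28,6).
Favorable = C(10,1) · C(7,4) · C(11,1) = 3850; total = C(28,6) = 376740.
P = 3850/376740 = 55/5382 ≈ 0.0102.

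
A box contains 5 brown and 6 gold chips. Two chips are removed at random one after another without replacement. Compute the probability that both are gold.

3/11

Unordered draws without replacement: count favorable combinations over C(11,2).
Favorable = C(5,0) · C(6,2) = 15; total = C(11,2) = 55.
P = 15/55 = 3/11 ≈ 0.2727.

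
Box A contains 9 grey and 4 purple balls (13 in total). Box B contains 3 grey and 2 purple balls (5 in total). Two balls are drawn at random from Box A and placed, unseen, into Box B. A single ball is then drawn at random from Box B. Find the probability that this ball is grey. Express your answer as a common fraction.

Condition on how many of the transferred balls are grey (from Box A: 9 grey of 13; then Box B has 7 total).
  0 grey: C(9,0)C(4,2)/C(13,2) = 1/13; then P = 3/7
  1 grey: C(9,1)C(4,1)/C(13,2) = 6/13; then P = 4/7
  2 grey: C(9,2)C(4,0)/C(13,2) = 6/13; then P = 5/7
P(grey from Box B) = 57/91 ≈ 0.6264.

57/91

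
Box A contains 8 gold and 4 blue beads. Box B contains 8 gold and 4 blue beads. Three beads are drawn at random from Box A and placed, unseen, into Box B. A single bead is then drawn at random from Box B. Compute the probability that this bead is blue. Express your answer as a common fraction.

Condition on how many of the transferred beads are blue (from Box A: 4 blue of 12; then Box B has 15 total).
  0 blue: C(4,0)C(8,3)/C(12,3) = 14/55; then P = 4/15
  1 blue: C(4,1)C(8,2)/C(12,3) = 28/55; then P = 5/15
  2 blue: C(4,2)C(8,1)/C(12,3) = 12/55; then P = 6/15
  3 blue: C(4,3)C(8,0)/C(12,3) = 1/55; then P = 7/15
P(blue from Box B) = 1/3 ≈ 0.3333.

1/3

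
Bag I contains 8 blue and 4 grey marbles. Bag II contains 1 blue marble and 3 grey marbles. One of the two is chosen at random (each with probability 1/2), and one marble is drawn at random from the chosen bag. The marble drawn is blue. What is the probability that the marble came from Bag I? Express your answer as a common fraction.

P(blue | Bag I) = 2/3; P(blue | Bag II) = 1/4.
P(blue) = 1/2·2/3 + 1/2·1/4 = 11/24.
By Bayes' rule, P(Bag I | blue) = 1/3 / 11/24 = 8/11 ≈ 0.7273.

8/11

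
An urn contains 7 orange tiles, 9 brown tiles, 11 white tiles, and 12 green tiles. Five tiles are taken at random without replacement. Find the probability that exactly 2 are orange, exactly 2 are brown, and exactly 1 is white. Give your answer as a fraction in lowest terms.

Unordered draws without replacement: count favorable combinations over C(39,5).
Favorable = C(7,2) · C(9,2) · C(11,1) · C(12,0) = 8316; total = C(39,5) = 575757.
P = 8316/575757 = 132/9139 ≈ 0.0144.

132/9139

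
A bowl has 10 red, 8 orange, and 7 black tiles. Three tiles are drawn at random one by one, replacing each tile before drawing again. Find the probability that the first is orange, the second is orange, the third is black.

448/15625

Multiply the conditional probability of each draw in order, with replacement (the composition resets each draw).
P = (8/25) · (8/25) · (7/25) = 448/15625 ≈ 0.0287.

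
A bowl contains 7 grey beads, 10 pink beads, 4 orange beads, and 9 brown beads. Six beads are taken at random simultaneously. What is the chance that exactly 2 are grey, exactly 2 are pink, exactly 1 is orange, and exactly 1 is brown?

108/1885

Unordered draws without replacement: count favorable combinations over C(30,6).
Favorable = C(7,2) · C(10,2) · C(4,1) · C(9,1) = 34020; total = C(30,6) = 593775.
P = 34020/593775 = 108/1885 ≈ 0.0573.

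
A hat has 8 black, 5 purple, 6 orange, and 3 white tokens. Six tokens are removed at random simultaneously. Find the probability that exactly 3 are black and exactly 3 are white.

8/10659

Unordered draws without replacement: count favorable combinations over C(22,6).
Favorable = C(8,3) · C(5,0) · C(6,0) · C(3,3) = 56; total = C(22,6) = 74613.
P = 56/74613 = 8/10659 ≈ 0.0008.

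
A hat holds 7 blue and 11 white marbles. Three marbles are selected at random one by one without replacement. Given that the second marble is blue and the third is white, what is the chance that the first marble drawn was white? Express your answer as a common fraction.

5/8

P(first=white and the second marble is blue and the third is white) = (11/18)·(7/17)·(10/16) = 385/2448.
P(E) = Σ over first color = 77/816 + 385/2448 = 77/306.
By Bayes, P(first=white | E) = 385/2448 / 77/306 = 5/8 ≈ 0.6250.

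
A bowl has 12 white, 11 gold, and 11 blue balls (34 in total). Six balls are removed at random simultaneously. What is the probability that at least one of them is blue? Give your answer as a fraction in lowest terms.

Use the complement: P(at least one blue) = 1 − P(no blue).
P(none) = C(23,6)/C(34,6) = 100947/1344904.
So P = 1 − 100947/1344904 = 113087/122264 ≈ 0.9249.

113087/122264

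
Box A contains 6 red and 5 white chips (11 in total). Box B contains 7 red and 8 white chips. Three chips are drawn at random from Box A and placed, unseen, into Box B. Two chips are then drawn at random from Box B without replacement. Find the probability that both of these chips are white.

Condition on how many of the transferred chips are white (from Box A: 5 white of 11; then Box B has 18 total).
  0 white: C(5,0)C(6,3)/C(11,3) = 4/33; then P = C(8,2)/C(18,2) = 28/153
  1 white: C(5,1)C(6,2)/C(11,3) = 5/11; then P = C(9,2)/C(18,2) = 4/17
  2 white: C(5,2)C(6,1)/C(11,3) = 4/11; then P = C(10,2)/C(18,2) = 5/17
  3 white: C(5,3)C(6,0)/C(11,3) = 2/33; then P = C(11,2)/C(18,2) = 55/153
P(both white) = 434/1683 ≈ 0.2579.

434/1683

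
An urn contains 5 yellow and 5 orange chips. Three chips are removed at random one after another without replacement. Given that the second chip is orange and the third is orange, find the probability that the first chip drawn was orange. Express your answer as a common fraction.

P(first=orange and the second chip is orange and the third is orange) = (5/10)·(4/9)·(3/8) = 1/12.
P(E) = Σ over first color = 5/36 + 1/12 = 2/9.
By Bayes, P(first=orange | E) = 1/12 / 2/9 = 3/8 ≈ 0.3750.

3/8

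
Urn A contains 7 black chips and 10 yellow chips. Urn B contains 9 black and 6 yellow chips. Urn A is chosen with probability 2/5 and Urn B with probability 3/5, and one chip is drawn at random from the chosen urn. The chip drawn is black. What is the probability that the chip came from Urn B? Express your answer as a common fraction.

153/223

P(black | Urn A) = 7/17; P(black | Urn B) = 3/5.
P(black) = 2/5·7/17 + 3/5·3/5 = 223/425.
By Bayes' rule, P(Urn B | black) = 9/25 / 223/425 = 153/223 ≈ 0.6861.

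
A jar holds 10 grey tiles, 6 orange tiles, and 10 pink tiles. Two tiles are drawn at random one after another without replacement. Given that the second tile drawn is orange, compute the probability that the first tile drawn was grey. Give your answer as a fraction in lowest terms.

P(first=grey and the second tile drawn is orange) = (10/26)·(6/25) = 6/65.
P(the second tile drawn is orange) = Σ over first color = 6/65 + 3/65 + 6/65 = 3/13.
By Bayes, P(first=grey | the second tile drawn is orange) = 6/65 / 3/13 = 2/5 ≈ 0.4000.

2/5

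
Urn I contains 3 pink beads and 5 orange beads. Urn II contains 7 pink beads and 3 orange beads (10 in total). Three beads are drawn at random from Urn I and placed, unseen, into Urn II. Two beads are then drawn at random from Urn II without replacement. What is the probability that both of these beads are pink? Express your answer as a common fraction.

545/1456

Condition on how many of the transferred beads are pink (from Urn I: 3 pink of 8; then Urn II has 13 total).
  0 pink: C(3,0)C(5,3)/C(8,3) = 5/28; then P = C(7,2)/C(13,2) = 7/26
  1 pink: C(3,1)C(5,2)/C(8,3) = 15/28; then P = C(8,2)/C(13,2) = 14/39
  2 pink: C(3,2)C(5,1)/C(8,3) = 15/56; then P = C(9,2)/C(13,2) = 6/13
  3 pink: C(3,3)C(5,0)/C(8,3) = 1/56; then P = C(10,2)/C(13,2) = 15/26
P(both pink) = 545/1456 ≈ 0.3743.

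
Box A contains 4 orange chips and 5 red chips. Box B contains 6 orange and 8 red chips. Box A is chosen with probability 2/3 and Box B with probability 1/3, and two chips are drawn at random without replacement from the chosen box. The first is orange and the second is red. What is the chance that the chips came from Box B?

216/671

P(E | Box A) = 5/18; P(E | Box B) = 24/91.
P(E) = 2/3·5/18 + 1/3·24/91 = 671/2457.
By Bayes' rule, P(Box B | E) = 8/91 / 671/2457 = 216/671 ≈ 0.3219.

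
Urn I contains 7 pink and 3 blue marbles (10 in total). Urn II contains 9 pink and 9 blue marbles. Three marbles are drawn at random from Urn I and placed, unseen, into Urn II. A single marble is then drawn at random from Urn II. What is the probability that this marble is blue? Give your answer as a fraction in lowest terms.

Condition on how many of the transferred marbles are blue (from Urn I: 3 blue of 10; then Urn II has 21 total).
  0 blue: C(3,0)C(7,3)/C(10,3) = 7/24; then P = 9/21
  1 blue: C(3,1)C(7,2)/C(10,3) = 21/40; then P = 10/21
  2 blue: C(3,2)C(7,1)/C(10,3) = 7/40; then P = 11/21
  3 blue: C(3,3)C(7,0)/C(10,3) = 1/120; then P = 12/21
P(blue from Urn II) = 33/70 ≈ 0.4714.

33/70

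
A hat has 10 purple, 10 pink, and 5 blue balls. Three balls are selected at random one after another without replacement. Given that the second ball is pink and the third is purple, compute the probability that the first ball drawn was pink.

9/23

P(first=pink and the second ball is pink and the third is purple) = (10/25)·(9/24)·(10/23) = 3/46.
P(E) = Σ over first color = 3/46 + 3/46 + 5/138 = 1/6.
By Bayes, P(first=pink | E) = 3/46 / 1/6 = 9/23 ≈ 0.3913.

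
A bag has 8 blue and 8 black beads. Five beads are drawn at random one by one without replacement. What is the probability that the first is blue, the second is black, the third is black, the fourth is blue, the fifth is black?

Multiply the conditional probability of each draw in order, without replacement, so each draw removes one from its color and from the total.
P = (8/16) · (8/15) · (7/14) · (7/13) · (6/12) = 7/195 ≈ 0.0359.

7/195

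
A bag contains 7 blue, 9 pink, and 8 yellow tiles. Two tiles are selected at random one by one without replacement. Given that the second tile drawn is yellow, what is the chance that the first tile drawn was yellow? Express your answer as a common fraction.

P(first=yellow and the second tile drawn is yellow) = (8/24)·(7/23) = 7/69.
P(the second tile drawn is yellow) = Σ over first color = 7/69 + 3/23 + 7/69 = 1/3.
By Bayes, P(first=yellow | the second tile drawn is yellow) = 7/69 / 1/3 = 7/23 ≈ 0.3043.

7/23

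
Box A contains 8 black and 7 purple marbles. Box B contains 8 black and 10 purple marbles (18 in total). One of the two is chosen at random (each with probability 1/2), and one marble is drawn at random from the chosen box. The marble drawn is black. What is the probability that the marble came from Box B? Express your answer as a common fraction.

P(black | Box A) = 8/15; P(black | Box B) = 4/9.
P(black) = 1/2·8/15 + 1/2·4/9 = 22/45.
By Bayes' rule, P(Box B | black) = 2/9 / 22/45 = 5/11 ≈ 0.4545.

5/11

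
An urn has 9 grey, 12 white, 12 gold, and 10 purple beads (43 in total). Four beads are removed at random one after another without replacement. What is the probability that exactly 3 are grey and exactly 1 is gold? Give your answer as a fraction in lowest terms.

Unordered draws without replacement: count favorable combinations over C(43,4).
Favorable = C(9,3) · C(12,0) · C(12,1) · C(10,0) = 1008; total = C(43,4) = 123410.
P = 1008/123410 = 72/8815 ≈ 0.0082.

72/8815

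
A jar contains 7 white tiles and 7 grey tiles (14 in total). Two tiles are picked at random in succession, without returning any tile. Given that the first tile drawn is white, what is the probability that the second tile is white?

After removing 1 white, the jar has 6 white out of 13 remaining.
P(second is white | given) = 6/13 ≈ 0.4615.

6/13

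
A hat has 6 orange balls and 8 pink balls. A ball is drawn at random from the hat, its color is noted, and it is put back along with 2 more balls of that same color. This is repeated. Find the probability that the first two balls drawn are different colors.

3/7

Either orange then pink, or pink then orange; after the first draw the total is 16.
P = (6/14)·(8/16) + (8/14)·(6/16) = 3/7 ≈ 0.4286.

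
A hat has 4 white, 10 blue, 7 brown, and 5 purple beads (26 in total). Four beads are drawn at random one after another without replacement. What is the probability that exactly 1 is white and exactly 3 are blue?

48/1495

Unordered draws without replacement: count favorable combinations over C(26,4).
Favorable = C(4,1) · C(10,3) · C(7,0) · C(5,0) = 480; total = C(26,4) = 14950.
P = 480/14950 = 48/1495 ≈ 0.0321.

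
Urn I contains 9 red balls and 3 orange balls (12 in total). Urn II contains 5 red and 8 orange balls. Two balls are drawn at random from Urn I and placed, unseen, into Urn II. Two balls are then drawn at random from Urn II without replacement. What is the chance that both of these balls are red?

397/2310

Condition on how many of the transferred balls are red (from Urn I: 9 red of 12; then Urn II has 15 total).
  0 red: C(9,0)C(3,2)/C(12,2) = 1/22; then P = C(5,2)/C(15,2) = 2/21
  1 red: C(9,1)C(3,1)/C(12,2) = 9/22; then P = C(6,2)/C(15,2) = 1/7
  2 red: C(9,2)C(3,0)/C(12,2) = 6/11; then P = C(7,2)/C(15,2) = 1/5
P(both red) = 397/2310 ≈ 0.1719.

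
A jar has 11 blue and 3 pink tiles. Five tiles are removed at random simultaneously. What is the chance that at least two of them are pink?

25/91

Sum the hypergeometric tail for j = 2,…,3 pink tiles.
Favorable = C(3,2)·C(11,3) + C(3,3)·C(11,2) = 550; total = C(14,5) = 2002.
P = 550/2002 = 25/91 ≈ 0.2747.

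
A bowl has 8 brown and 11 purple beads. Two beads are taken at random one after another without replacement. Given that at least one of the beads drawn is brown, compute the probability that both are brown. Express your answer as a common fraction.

7/29

P(both brown) = C(8,2)/C(19,2) = 28/171; P(at least one brown) = 1 − C(11,2)/C(19,2) = 116/171.
Since 'both brown' ⊆ 'at least one brown', P(both | at least one) = 28/171 / 116/171 = 7/29 ≈ 0.2414.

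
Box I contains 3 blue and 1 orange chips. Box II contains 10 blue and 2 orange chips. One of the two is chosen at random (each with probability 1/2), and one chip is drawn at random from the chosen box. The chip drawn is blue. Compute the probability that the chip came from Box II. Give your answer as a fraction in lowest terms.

P(blue | Box I) = 3/4; P(blue | Box II) = 5/6.
P(blue) = 1/2·3/4 + 1/2·5/6 = 19/24.
By Bayes' rule, P(Box II | blue) = 5/12 / 19/24 = 10/19 ≈ 0.5263.

10/19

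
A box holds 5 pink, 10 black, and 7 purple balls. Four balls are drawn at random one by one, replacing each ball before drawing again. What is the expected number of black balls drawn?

By linearity of expectation, E[X] = Σ P(draw i is black); each independent draw has P(black) = 10/22.
E[X] = 4 · 10/22 = 20/11 ≈ 1.8182.

20/11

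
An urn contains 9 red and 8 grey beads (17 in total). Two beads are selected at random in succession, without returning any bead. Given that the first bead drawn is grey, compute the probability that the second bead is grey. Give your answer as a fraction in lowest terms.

After removing 1 grey, the urn has 7 grey out of 16 remaining.
P(second is grey | given) = 7/16 ≈ 0.4375.

7/16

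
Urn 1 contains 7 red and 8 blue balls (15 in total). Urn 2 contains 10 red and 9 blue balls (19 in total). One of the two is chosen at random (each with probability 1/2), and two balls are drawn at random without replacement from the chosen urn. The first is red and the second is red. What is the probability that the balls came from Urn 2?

25/44

P(E | Urn 1) = 1/5; P(E | Urn 2) = 5/19.
P(E) = 1/2·1/5 + 1/2·5/19 = 22/95.
By Bayes' rule, P(Urn 2 | E) = 5/38 / 22/95 = 25/44 ≈ 0.5682.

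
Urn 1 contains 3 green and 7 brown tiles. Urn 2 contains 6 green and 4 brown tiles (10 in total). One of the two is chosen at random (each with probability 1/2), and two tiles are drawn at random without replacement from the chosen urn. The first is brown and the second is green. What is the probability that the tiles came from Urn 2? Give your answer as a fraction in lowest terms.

8/15

P(E | Urn 1) = 7/30; P(E | Urn 2) = 4/15.
P(E) = 1/2·7/30 + 1/2·4/15 = 1/4.
By Bayes' rule, P(Urn 2 | E) = 2/15 / 1/4 = 8/15 ≈ 0.5333.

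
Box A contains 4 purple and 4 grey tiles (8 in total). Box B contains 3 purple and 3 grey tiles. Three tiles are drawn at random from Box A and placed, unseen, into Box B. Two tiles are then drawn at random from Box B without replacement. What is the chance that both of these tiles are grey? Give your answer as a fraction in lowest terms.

Condition on how many of the transferred tiles are grey (from Box A: 4 grey of 8; then Box B has 9 total).
  0 grey: C(4,0)C(4,3)/C(8,3) = 1/14; then P = C(3,2)/C(9,2) = 1/12
  1 grey: C(4,1)C(4,2)/C(8,3) = 3/7; then P = C(4,2)/C(9,2) = 1/6
  2 grey: C(4,2)C(4,1)/C(8,3) = 3/7; then P = C(5,2)/C(9,2) = 5/18
  3 grey: C(4,3)C(4,0)/C(8,3) = 1/14; then P = C(6,2)/C(9,2) = 5/12
P(both grey) = 19/84 ≈ 0.2262.

19/84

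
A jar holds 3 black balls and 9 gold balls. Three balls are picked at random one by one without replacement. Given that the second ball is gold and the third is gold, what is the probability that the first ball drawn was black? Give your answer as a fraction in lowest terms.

3/10

P(first=black and the second ball is gold and the third is gold) = (3/12)·(9/11)·(8/10) = 9/55.
P(E) = Σ over first color = 9/55 + 21/55 = 6/11.
By Bayes, P(first=black | E) = 9/55 / 6/11 = 3/10 ≈ 0.3000.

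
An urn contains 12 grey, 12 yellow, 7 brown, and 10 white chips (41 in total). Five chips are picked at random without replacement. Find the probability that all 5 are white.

Unordered draws without replacement: count favorable combinations over C(41,5).
Favorable = C(12,0) · C(12,0) · C(7,0) · C(10,5) = 252; total = C(41,5) = 749398.
P = 252/749398 = 126/374699 ≈ 0.0003.

126/374699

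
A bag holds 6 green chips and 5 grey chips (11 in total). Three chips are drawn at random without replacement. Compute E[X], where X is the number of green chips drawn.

18/11

By linearity of expectation, E[X] = Σ P(draw i is green); by symmetry each draw (even without replacement) has P(green) = 6/11.
E[X] = 3 · 6/11 = 18/11 ≈ 1.6364.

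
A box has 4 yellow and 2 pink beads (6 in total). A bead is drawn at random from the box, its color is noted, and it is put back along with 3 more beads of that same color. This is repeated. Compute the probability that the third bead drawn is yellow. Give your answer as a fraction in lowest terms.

2/3

Sum over the four possibilities for the first two draws (yellow/not-yellow each), tracking how the yellow count and total change by +3 per draw.
P(third is yellow) = 2/3 ≈ 0.6667. (In a Pólya urn every draw has the same marginal probability 4/6.)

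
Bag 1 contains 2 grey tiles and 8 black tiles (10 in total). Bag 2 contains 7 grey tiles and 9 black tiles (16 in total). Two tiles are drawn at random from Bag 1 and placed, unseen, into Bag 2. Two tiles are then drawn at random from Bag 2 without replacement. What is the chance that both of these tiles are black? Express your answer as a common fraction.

2296/6885

Condition on how many of the transferred tiles are black (from Bag 1: 8 black of 10; then Bag 2 has 18 total).
  0 black: C(8,0)C(2,2)/C(10,2) = 1/45; then P = C(9,2)/C(18,2) = 4/17
  1 black: C(8,1)C(2,1)/C(10,2) = 16/45; then P = C(10,2)/C(18,2) = 5/17
  2 black: C(8,2)C(2,0)/C(10,2) = 28/45; then P = C(11,2)/C(18,2) = 55/153
P(both black) = 2296/6885 ≈ 0.3335.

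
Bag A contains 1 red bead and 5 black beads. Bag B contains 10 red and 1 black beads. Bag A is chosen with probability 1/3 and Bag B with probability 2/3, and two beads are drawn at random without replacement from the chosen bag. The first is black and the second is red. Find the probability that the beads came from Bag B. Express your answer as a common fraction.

P(E | Bag A) = 1/6; P(E | Bag B) = 1/11.
P(E) = 1/3·1/6 + 2/3·1/11 = 23/198.
By Bayes' rule, P(Bag B | E) = 2/33 / 23/198 = 12/23 ≈ 0.5217.

12/23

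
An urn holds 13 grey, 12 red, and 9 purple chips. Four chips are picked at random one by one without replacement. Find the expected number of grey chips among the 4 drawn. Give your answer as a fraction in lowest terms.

26/17

By linearity of expectation, E[X] = Σ P(draw i is grey); by symmetry each draw (even without replacement) has P(grey) = 13/34.
E[X] = 4 · 13/34 = 26/17 ≈ 1.5294.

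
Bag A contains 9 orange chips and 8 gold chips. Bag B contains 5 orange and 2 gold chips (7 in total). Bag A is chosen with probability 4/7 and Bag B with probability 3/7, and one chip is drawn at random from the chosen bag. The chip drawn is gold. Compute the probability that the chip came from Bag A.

P(gold | Bag A) = 8/17; P(gold | Bag B) = 2/7.
P(gold) = 4/7·8/17 + 3/7·2/7 = 326/833.
By Bayes' rule, P(Bag A | gold) = 32/119 / 326/833 = 112/163 ≈ 0.6871.

112/163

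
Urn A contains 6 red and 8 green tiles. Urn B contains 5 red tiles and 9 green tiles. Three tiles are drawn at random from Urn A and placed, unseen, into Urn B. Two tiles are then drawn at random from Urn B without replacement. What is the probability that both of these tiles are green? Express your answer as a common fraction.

1191/3094

Condition on how many of the transferred tiles are green (from Urn A: 8 green of 14; then Urn B has 17 total).
  0 green: C(8,0)C(6,3)/C(14,3) = 5/91; then P = C(9,2)/C(17,2) = 9/34
  1 green: C(8,1)C(6,2)/C(14,3) = 30/91; then P = C(10,2)/C(17,2) = 45/136
  2 green: C(8,2)C(6,1)/C(14,3) = 6/13; then P = C(11,2)/C(17,2) = 55/136
  3 green: C(8,3)C(6,0)/C(14,3) = 2/13; then P = C(12,2)/C(17,2) = 33/68
P(both green) = 1191/3094 ≈ 0.3849.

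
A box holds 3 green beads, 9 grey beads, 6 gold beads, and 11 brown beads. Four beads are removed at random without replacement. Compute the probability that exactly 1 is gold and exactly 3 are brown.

Unordered draws without replacement: count favorable combinations over C(29,4).
Favorable = C(3,0) · C(9,0) · C(6,1) · C(11,3) = 990; total = C(29,4) = 23751.
P = 990/23751 = 110/2639 ≈ 0.0417.

110/2639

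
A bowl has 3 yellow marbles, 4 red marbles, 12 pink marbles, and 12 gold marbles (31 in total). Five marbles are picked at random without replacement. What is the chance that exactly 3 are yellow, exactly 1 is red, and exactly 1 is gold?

16/56637

Unordered draws without replacement: count favorable combinations over C(31,5).
Favorable = C(3,3) · C(4,1) · C(12,0) · C(12,1) = 48; total = C(31,5) = 169911.
P = 48/169911 = 16/56637 ≈ 0.0003.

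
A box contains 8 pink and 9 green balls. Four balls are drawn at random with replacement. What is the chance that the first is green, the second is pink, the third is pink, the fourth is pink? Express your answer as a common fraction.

Multiply the conditional probability of each draw in order, with replacement (the composition resets each draw).
P = (9/17) · (8/17) · (8/17) · (8/17) = 4608/83521 ≈ 0.0552.

4608/83521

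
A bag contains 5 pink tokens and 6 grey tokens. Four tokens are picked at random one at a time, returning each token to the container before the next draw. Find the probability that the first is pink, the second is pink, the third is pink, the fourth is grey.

Multiply the conditional probability of each draw in order, with replacement (the composition resets each draw).
P = (5/11) · (5/11) · (5/11) · (6/11) = 750/14641 ≈ 0.0512.

750/14641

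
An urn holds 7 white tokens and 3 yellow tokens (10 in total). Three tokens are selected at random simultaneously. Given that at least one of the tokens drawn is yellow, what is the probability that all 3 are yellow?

1/85

P(all 3 yellow) = C(3,3)/C(10,3) = 1/120; P(at least one yellow) = 1 − C(7,3)/C(10,3) = 17/24.
Since 'all 3 yellow' ⊆ 'at least one yellow', P(all 3 | at least one) = 1/120 / 17/24 = 1/85 ≈ 0.0118.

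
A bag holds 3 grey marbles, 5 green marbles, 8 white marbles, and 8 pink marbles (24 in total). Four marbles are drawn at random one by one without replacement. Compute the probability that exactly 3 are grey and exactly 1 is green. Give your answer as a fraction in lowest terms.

5/10626

Unordered draws without replacement: count favorable combinations over C(24,4).
Favorable = C(3,3) · C(5,1) · C(8,0) · C(8,0) = 5; total = C(24,4) = 10626.
P = 5/10626 = 5/10626 ≈ 0.0005.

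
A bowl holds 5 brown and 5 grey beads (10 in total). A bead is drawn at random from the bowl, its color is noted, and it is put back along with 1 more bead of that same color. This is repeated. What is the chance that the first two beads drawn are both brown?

3/11

After a brown draw the bowl holds 6 brown out of 11.
P = (5/10)·(6/11) = 3/11 ≈ 0.2727.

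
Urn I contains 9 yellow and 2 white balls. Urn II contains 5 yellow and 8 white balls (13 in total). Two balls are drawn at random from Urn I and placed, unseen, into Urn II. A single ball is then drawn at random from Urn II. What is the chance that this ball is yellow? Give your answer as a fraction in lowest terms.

73/165

Condition on how many of the transferred balls are yellow (from Urn I: 9 yellow of 11; then Urn II has 15 total).
  0 yellow: C(9,0)C(2,2)/C(11,2) = 1/55; then P = 5/15
  1 yellow: C(9,1)C(2,1)/C(11,2) = 18/55; then P = 6/15
  2 yellow: C(9,2)C(2,0)/C(11,2) = 36/55; then P = 7/15
P(yellow from Urn II) = 73/165 ≈ 0.4424.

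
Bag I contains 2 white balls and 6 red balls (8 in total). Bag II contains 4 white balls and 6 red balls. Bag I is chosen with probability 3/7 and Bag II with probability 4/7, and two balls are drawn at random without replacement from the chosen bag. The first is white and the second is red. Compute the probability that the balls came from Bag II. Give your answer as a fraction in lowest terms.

224/359

P(E | Bag I) = 3/14; P(E | Bag II) = 4/15.
P(E) = 3/7·3/14 + 4/7·4/15 = 359/1470.
By Bayes' rule, P(Bag II | E) = 16/105 / 359/1470 = 224/359 ≈ 0.6240.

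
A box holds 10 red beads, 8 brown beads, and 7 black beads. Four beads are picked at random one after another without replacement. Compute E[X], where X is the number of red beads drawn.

By linearity of expectation, E[X] = Σ P(draw i is red); by symmetry each draw (even without replacement) has P(red) = 10/25.
E[X] = 4 · 10/25 = 8/5 ≈ 1.6000.

8/5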